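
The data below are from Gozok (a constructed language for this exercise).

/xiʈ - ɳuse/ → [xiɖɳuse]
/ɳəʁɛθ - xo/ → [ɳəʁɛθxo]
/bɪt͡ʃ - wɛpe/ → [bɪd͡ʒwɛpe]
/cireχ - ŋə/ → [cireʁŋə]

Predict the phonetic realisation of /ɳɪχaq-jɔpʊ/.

[ɳɪχaɢjɔpʊ]

The data show regressive voicing assimilation: /ʈ/ → [ɖ] before /ɳ/; /t͡ʃ/ → [d͡ʒ] before /w/; /χ/ → [ʁ] before /ŋ/. In each pair only voicing changes, matching the following consonant, while place and manner stay constant.
No alternation appears in [ɳəʁɛθxo]: there the adjacent consonants already agree in voicing (/θ/ and /x/ are both voiceless), so this form is consistent with the same rule.
The rule targets /q/ (voiceless uvular stop), which sits before the trigger /j/ (voiced).
A voiced uvular stop is [ɢ], so the surface segment is [ɢ].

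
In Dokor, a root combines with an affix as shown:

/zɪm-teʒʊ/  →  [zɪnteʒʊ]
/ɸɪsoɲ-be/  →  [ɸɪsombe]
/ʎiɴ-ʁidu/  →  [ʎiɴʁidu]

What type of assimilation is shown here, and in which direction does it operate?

regressive place assimilation

Comparing underlying and surface forms, /m/ → [n] is the alternation; the neighbouring /t/ is constant.
The change bilabial → alveolar matches the place of the following /t/, identifying this as place assimilation.
Manner and voice are unchanged, so the assimilation is partial, not total.
Checking the remaining alternation: /ɲ/ → [m] before /b/ (palatal → bilabial, matching bilabial) — only place changes, and always toward the following segment.
Nothing changes in [ʎiɴʁidu]: there the adjacent consonants already agree in place (/ɴ/ and /ʁ/ are both uvular), so this form is consistent with the same rule.
Since the segment that changes precedes the conditioning segment, the assimilation is regressive.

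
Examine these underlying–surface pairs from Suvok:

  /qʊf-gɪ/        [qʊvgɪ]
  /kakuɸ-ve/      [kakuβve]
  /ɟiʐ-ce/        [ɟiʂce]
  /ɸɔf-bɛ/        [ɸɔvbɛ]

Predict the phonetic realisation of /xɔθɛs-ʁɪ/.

The data show regressive voicing assimilation: /f/ → [v] before /g/; /ɸ/ → [β] before /v/; /ʐ/ → [ʂ] before /c/; /f/ → [v] before /b/. In each pair only voicing changes, matching the following consonant, while place and manner stay constant.
/s/ is a voiceless alveolar fricative. The following trigger /ʁ/ is voiced, so /s/ must become voiced as well.
Changing only its voicing to voiced gives [z] — the voiced alveolar fricative.

[xɔθɛzʁɪ]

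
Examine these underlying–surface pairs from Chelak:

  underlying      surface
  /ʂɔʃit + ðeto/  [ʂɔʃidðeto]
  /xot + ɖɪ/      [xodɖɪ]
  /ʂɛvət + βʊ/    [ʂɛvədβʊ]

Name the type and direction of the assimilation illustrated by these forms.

Comparing underlying and surface forms, /t/ → [d] is the alternation; the neighbouring /ð/ is constant.
/t/ is voiceless while /ð/ is voiced; the output [d] is voiced, matching the trigger — so the feature that spreads is voicing.
Place and manner are unchanged, so the assimilation is partial, not total.
Checking the remaining alternations: /t/ → [d] before /ɖ/ (voiceless → voiced, matching voiced); /t/ → [d] before /β/ (voiceless → voiced, matching voiced) — only voicing changes, and always toward the following segment.
The trigger is the following segment, so the direction is regressive (anticipatory).

regressive voicing assimilation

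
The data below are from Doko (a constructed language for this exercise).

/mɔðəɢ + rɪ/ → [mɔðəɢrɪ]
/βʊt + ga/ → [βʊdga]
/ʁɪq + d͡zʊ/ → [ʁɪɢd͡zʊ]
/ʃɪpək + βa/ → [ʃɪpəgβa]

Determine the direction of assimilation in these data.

Underlying /t/ is realised as [d] next to /g/; /g/ itself does not change.
The change voiceless → voiced matches the voicing of the following /g/, identifying this as voicing assimilation.
The other alternating forms pattern the same way: /q/ → [ɢ] before /d͡z/ (voiceless → voiced, matching voiced); /k/ → [g] before /β/ (voiceless → voiced, matching voiced) — only voicing changes, and always toward the following segment.
No alternation appears in [mɔðəɢrɪ]: there the adjacent consonants already agree in voicing (/ɢ/ and /r/ are both voiced), so this form is consistent with the same rule.
Since the segment that changes precedes the conditioning segment, the assimilation is regressive.

regressive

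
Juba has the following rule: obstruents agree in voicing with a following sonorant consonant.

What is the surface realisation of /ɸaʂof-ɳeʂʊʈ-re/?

[ɸaʂovɳeʂʊɖre]

/f/ is a voiceless labiodental fricative. The following trigger /ɳ/ is voiced, so /f/ must become voiced as well.
The voiced labiodental fricative is [v], so /f/ → [v].
The same rule applies at the second boundary: /ʈ/ → [ɖ] next to /r/.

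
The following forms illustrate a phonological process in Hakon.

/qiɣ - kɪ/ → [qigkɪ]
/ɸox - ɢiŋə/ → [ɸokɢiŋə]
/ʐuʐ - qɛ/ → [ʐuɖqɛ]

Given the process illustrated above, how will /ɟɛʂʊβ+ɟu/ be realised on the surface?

[ɟɛʂʊbɟu]

The data show regressive manner assimilation: /ɣ/ → [g] before /k/; /x/ → [k] before /ɢ/; /ʐ/ → [ɖ] before /q/. In each pair only manner changes, matching the following consonant, while place and voice stay constant.
The rule targets /β/ (voiced bilabial fricative), which sits before the trigger /ɟ/ (stop).
Changing only its manner to stop gives [b] — the voiced bilabial stop.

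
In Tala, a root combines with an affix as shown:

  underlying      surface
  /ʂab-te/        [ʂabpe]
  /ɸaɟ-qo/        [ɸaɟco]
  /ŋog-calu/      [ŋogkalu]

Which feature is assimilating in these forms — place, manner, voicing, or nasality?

Underlying /t/ is realised as [p] next to /b/; /b/ itself does not change.
/t/ is alveolar while /b/ is bilabial; the output [p] is bilabial, matching the trigger — so the feature that spreads is place.
The same holds elsewhere in the data: /q/ → [c] after /ɟ/ (uvular → palatal, matching palatal); /c/ → [k] after /g/ (palatal → velar, matching velar) — only place changes, and always toward the preceding segment.

place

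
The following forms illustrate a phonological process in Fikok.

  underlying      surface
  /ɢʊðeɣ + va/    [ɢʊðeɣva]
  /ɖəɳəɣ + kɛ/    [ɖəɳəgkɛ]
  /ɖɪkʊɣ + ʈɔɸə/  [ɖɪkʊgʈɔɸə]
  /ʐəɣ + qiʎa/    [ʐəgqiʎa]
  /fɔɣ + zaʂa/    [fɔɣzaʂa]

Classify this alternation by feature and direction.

regressive manner assimilation

The segment that alternates is /ɣ/, which surfaces as [g] when adjacent to /k/.
/ɣ/ is a fricative while /k/ is a stop; the output [g] is a stop, matching the trigger — so the feature that spreads is manner.
Place and voice are unchanged, so the assimilation is partial, not total.
Checking the remaining alternations: /ɣ/ → [g] before /ʈ/ (fricative → stop, matching a stop); /ɣ/ → [g] before /q/ (fricative → stop, matching a stop) — only manner changes, and always toward the following segment.
No alternation appears in [ɢʊðeɣva], [fɔɣzaʂa]: there the adjacent consonants already agree in manner (/ɣ/ and /v/ are both fricatives; /ɣ/ and /z/ are both fricatives), so these forms are consistent with the same rule.
The trigger is the following segment, so the direction is regressive (anticipatory).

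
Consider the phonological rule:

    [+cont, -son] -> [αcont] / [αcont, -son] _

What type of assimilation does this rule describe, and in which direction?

progressive manner assimilation

The rule copies [cont] (continuancy) from the environment onto the target fricatives; since [±cont] encodes the stop/fricative manner contrast, the assimilating dimension is manner.
Since the environment is written before the underscore, the trigger precedes the target; the direction is progressive.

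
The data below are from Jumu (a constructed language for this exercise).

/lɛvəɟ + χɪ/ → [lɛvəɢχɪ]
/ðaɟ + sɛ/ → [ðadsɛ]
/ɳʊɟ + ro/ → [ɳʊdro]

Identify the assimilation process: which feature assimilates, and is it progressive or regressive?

The segment that alternates is /ɟ/, which surfaces as [ɢ] when adjacent to /χ/.
The change palatal → uvular matches the place of the following /χ/, identifying this as place assimilation.
Manner and voice are unchanged, so the assimilation is partial, not total.
Checking the remaining alternations: /ɟ/ → [d] before /s/ (palatal → alveolar, matching alveolar); /ɟ/ → [d] before /r/ (palatal → alveolar, matching alveolar) — only place changes, and always toward the following segment.
The trigger is the following segment, so the direction is regressive (anticipatory).

regressive place assimilation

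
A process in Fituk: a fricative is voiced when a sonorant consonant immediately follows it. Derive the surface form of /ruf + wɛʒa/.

[ruvwɛʒa]

/f/ is a voiceless labiodental fricative. The following trigger /w/ is voiced, so /f/ must become voiced as well.
The voiced labiodental fricative is [v], so /f/ → [v].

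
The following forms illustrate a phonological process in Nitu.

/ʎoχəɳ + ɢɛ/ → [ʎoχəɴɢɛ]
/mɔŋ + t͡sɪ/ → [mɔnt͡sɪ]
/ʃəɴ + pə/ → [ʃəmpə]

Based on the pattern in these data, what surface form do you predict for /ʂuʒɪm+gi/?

The data show regressive place assimilation: /ɳ/ → [ɴ] before /ɢ/; /ŋ/ → [n] before /t͡s/; /ɴ/ → [m] before /p/. In each pair only place changes, matching the following consonant, while manner and voice stay constant.
The rule targets /m/ (voiced bilabial nasal), which sits before the trigger /g/ (velar).
Changing only its place to velar gives [ŋ] — the voiced velar nasal.

[ʂuʒɪŋgi]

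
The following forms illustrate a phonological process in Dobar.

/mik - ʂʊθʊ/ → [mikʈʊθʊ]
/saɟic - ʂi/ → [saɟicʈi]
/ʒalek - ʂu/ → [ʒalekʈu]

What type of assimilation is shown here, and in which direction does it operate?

progressive manner assimilation

The segment that alternates is /ʂ/, which surfaces as [ʈ] when adjacent to /k/.
The change fricative → stop matches the manner of the preceding /k/, identifying this as manner assimilation.
Place and voice are unchanged, so the assimilation is partial, not total.
Checking the remaining alternation: /ʂ/ → [ʈ] after /c/ (fricative → stop, matching a stop) — only manner changes, and always toward the preceding segment.
Since the segment that changes follows the conditioning segment, the assimilation is progressive.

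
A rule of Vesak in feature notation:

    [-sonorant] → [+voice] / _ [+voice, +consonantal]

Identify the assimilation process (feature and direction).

The structural change is [+voice], and the conditioning segment [+voice, +consonantal] (a voiced consonant) is itself voiced, so the target comes to share the voicing of its neighbour — voicing assimilation.
Since the environment is written after the underscore, the trigger follows the target; the direction is regressive.

regressive voicing assimilation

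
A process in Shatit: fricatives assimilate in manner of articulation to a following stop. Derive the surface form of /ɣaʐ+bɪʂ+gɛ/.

The rule targets /ʐ/ (voiced retroflex fricative), which sits before the trigger /b/ (stop).
Changing only its manner to stop gives [ɖ] — the voiced retroflex stop.
At the second juncture, /ʂ/ likewise becomes [ʈ] adjacent to /g/.

[ɣaɖbɪʈgɛ]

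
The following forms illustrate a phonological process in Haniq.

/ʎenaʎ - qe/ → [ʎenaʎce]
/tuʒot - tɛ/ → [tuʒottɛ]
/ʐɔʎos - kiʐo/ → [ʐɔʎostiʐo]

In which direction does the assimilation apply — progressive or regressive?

Comparing underlying and surface forms, /q/ → [c] is the alternation; the neighbouring /ʎ/ is constant.
The change uvular → palatal matches the place of the preceding /ʎ/, identifying this as place assimilation.
The other alternating form patterns the same way: /k/ → [t] after /s/ (velar → alveolar, matching alveolar) — only place changes, and always toward the preceding segment.
Nothing changes in [tuʒottɛ]: there the adjacent consonants already agree in place (/t/ and /t/ are both alveolar), so this form is consistent with the same rule.
The trigger is the preceding segment, so the direction is progressive (perseverative).

progressive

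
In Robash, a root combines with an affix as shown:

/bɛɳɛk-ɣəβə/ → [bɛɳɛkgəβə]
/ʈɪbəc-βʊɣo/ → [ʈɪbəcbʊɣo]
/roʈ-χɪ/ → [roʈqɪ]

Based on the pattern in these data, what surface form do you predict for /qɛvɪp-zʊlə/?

[qɛvɪpdʊlə]

The data show progressive manner assimilation: /ɣ/ → [g] after /k/; /β/ → [b] after /c/; /χ/ → [q] after /ʈ/. In each pair only manner changes, matching the preceding consonant, while place and voice stay constant.
The rule targets /z/ (voiced alveolar fricative), which sits after the trigger /p/ (stop).
A voiced alveolar stop is [d], so the surface segment is [d].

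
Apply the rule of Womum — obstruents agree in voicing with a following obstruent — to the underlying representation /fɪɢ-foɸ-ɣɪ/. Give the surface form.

/ɢ/ is a voiced uvular stop. The following trigger /f/ is voiceless, so /ɢ/ must become voiceless as well.
The voiceless uvular stop is [q], so /ɢ/ → [q].
At the second juncture, /ɸ/ likewise becomes [β] adjacent to /ɣ/.

[fɪqfoβɣɪ]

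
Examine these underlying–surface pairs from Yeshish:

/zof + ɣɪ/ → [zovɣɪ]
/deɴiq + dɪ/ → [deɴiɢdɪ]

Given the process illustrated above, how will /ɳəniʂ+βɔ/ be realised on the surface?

[ɳəniʐβɔ]

The data show regressive voicing assimilation: /f/ → [v] before /ɣ/; /q/ → [ɢ] before /d/. In each pair only voicing changes, matching the following consonant, while place and manner stay constant.
The rule targets /ʂ/ (voiceless retroflex fricative), which sits before the trigger /β/ (voiced).
A voiced retroflex fricative is [ʐ], so the surface segment is [ʐ].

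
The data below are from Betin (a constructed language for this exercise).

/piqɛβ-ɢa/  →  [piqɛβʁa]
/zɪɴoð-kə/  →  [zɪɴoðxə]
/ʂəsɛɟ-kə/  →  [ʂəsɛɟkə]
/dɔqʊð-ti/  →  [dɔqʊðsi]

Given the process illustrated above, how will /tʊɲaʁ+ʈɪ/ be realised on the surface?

The data show progressive manner assimilation: /ɢ/ → [ʁ] after /β/; /k/ → [x] after /ð/; /t/ → [s] after /ð/. In each pair only manner changes, matching the preceding consonant, while place and voice stay constant.
No alternation appears in [ʂəsɛɟkə]: there the adjacent consonants already agree in manner (/k/ and /ɟ/ are both stops), so this form is consistent with the same rule.
/ʈ/ is a voiceless retroflex stop. The preceding trigger /ʁ/ is a fricative, so /ʈ/ must become a fricative as well.
Changing only its manner to fricative gives [ʂ] — the voiceless retroflex fricative.

[tʊɲaʁʂɪ]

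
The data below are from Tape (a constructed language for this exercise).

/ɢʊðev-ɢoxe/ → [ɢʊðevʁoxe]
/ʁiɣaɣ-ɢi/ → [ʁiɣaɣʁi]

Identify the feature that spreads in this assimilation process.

manner

Comparing underlying and surface forms, /ɢ/ → [ʁ] is the alternation; the neighbouring /v/ is constant.
The change stop → fricative matches the manner of the preceding /v/, identifying this as manner assimilation.
The same holds elsewhere in the data: /ɢ/ → [ʁ] after /ɣ/ (stop → fricative, matching a fricative) — only manner changes, and always toward the preceding segment.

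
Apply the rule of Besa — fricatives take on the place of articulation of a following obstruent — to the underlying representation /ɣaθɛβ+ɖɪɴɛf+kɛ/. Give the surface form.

[ɣaθɛʐɖɪɴɛxkɛ]

The rule targets /β/ (voiced bilabial fricative), which sits before the trigger /ɖ/ (retroflex).
The voiced retroflex fricative is [ʐ], so /β/ → [ʐ].
The same rule applies at the second boundary: /f/ → [x] next to /k/.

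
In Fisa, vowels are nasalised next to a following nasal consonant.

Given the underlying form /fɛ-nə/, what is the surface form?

[fɛ̃nə]

The vowel /ɛ/ is adjacent to the following nasal /n/, so it acquires [+nasal] and surfaces as [ɛ̃].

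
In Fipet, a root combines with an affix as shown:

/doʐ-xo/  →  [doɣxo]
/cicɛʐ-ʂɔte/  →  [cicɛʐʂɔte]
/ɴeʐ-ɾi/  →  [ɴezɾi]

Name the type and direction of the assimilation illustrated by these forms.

regressive place assimilation

The segment that alternates is /ʐ/, which surfaces as [ɣ] when adjacent to /x/.
/ʐ/ is retroflex while /x/ is velar; the output [ɣ] is velar, matching the trigger — so the feature that spreads is place.
Manner and voice are unchanged, so the assimilation is partial, not total.
The same holds elsewhere in the data: /ʐ/ → [z] before /ɾ/ (retroflex → alveolar, matching alveolar) — only place changes, and always toward the following segment.
No alternation appears in [cicɛʐʂɔte]: there the adjacent consonants already agree in place (/ʐ/ and /ʂ/ are both retroflex), so this form is consistent with the same rule.
The trigger is the following segment, so the direction is regressive (anticipatory).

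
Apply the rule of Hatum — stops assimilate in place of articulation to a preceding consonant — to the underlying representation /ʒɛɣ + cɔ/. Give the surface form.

The rule targets /c/ (voiceless palatal stop), which sits after the trigger /ɣ/ (velar).
The voiceless velar stop is [k], so /c/ → [k].

[ʒɛɣkɔ]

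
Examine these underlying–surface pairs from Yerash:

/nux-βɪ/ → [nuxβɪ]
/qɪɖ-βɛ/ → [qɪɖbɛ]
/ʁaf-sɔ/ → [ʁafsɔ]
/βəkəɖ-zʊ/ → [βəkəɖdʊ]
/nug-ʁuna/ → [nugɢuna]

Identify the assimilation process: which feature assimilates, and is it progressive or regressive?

progressive manner assimilation

Underlying /β/ is realised as [b] next to /ɖ/; /ɖ/ itself does not change.
The change fricative → stop matches the manner of the preceding /ɖ/, identifying this as manner assimilation.
Place and voice are unchanged, so the assimilation is partial, not total.
The other alternating forms pattern the same way: /z/ → [d] after /ɖ/ (fricative → stop, matching a stop); /ʁ/ → [ɢ] after /g/ (fricative → stop, matching a stop) — only manner changes, and always toward the preceding segment.
No alternation appears in [nuxβɪ], [ʁafsɔ]: there the adjacent consonants already agree in manner (/β/ and /x/ are both fricatives; /s/ and /f/ are both fricatives), so these forms are consistent with the same rule.
The trigger is the preceding segment, so the direction is progressive (perseverative).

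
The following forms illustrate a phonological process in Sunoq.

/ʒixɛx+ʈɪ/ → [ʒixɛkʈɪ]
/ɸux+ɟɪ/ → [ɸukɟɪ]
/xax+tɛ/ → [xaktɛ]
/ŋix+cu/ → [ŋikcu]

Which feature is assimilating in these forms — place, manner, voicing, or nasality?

Underlying /x/ is realised as [k] next to /ʈ/; /ʈ/ itself does not change.
/x/ is a fricative while /ʈ/ is a stop; the output [k] is a stop, matching the trigger — so the feature that spreads is manner.
Checking the remaining alternations: /x/ → [k] before /ɟ/ (fricative → stop, matching a stop); /x/ → [k] before /t/ (fricative → stop, matching a stop); /x/ → [k] before /c/ (fricative → stop, matching a stop) — only manner changes, and always toward the following segment.

manner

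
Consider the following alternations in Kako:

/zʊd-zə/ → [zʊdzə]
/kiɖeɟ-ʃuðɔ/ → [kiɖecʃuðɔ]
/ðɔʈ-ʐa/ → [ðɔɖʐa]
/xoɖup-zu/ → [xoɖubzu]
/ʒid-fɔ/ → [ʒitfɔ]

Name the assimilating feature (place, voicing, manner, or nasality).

Comparing underlying and surface forms, /ɟ/ → [c] is the alternation; the neighbouring /ʃ/ is constant.
/ɟ/ is voiced while /ʃ/ is voiceless; the output [c] is voiceless, matching the trigger — so the feature that spreads is voicing.
Checking the remaining alternations: /ʈ/ → [ɖ] before /ʐ/ (voiceless → voiced, matching voiced); /p/ → [b] before /z/ (voiceless → voiced, matching voiced); /d/ → [t] before /f/ (voiced → voiceless, matching voiceless) — only voicing changes, and always toward the following segment.
Nothing changes in [zʊdzə]: there the adjacent consonants already agree in voicing (/d/ and /z/ are both voiced), so this form is consistent with the same rule.

voicing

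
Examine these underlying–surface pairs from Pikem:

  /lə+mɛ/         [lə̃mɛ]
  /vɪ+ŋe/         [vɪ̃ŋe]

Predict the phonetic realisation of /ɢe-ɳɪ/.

The data show regressive nasality assimilation (vowel nasalisation): /ə/ → [ə̃] before /m/; /ɪ/ → [ɪ̃] before /ŋ/ — a vowel is nasalised by an immediately following nasal consonant.
The vowel /e/ is adjacent to the following nasal /ɳ/, so it acquires [+nasal] and surfaces as [ẽ].

[ɢẽɳɪ]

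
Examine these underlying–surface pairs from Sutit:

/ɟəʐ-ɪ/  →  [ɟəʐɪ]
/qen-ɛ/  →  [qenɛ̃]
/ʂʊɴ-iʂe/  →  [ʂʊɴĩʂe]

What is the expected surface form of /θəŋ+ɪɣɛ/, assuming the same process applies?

The data show progressive nasality assimilation (vowel nasalisation): /ɛ/ → [ɛ̃] after /n/; /i/ → [ĩ] after /ɴ/ — a vowel is nasalised by an immediately preceding nasal consonant.
No change occurs in [ɟəʐɪ] because the vowel at the boundary is adjacent to an oral consonant, not a nasal (/ɪ/ next to /ʐ/).
The vowel /ɪ/ is adjacent to the preceding nasal /ŋ/, so it acquires [+nasal] and surfaces as [ɪ̃].

[θəŋɪ̃ɣɛ]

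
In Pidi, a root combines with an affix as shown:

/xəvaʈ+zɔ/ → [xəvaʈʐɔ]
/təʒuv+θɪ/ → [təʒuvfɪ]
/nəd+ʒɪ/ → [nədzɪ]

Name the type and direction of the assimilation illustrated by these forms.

progressive place assimilation

Underlying /z/ is realised as [ʐ] next to /ʈ/; /ʈ/ itself does not change.
The change alveolar → retroflex matches the place of the preceding /ʈ/, identifying this as place assimilation.
Manner and voice are unchanged, so the assimilation is partial, not total.
Checking the remaining alternations: /θ/ → [f] after /v/ (dental → labiodental, matching labiodental); /ʒ/ → [z] after /d/ (postalveolar → alveolar, matching alveolar) — only place changes, and always toward the preceding segment.
Since the segment that changes follows the conditioning segment, the assimilation is progressive.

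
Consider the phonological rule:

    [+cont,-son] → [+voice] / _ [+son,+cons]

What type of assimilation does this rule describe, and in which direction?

regressive voicing assimilation

The structural change is [+voice], and the conditioning segment [+son,+cons] (a sonorant consonant) is itself voiced, so the target comes to share the voicing of its neighbour — voicing assimilation.
The conditioning segment sits to the right of the focus bar, meaning the trigger follows the segment that changes — regressive assimilation.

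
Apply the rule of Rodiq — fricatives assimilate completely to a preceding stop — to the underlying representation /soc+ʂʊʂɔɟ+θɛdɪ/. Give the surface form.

/ʂ/ is the segment targeted by the rule; it sits immediately after /c/, so it assimilates completely and surfaces as [c].
The same rule applies at the second boundary: /θ/ → [ɟ] next to /ɟ/.

[soccʊʂɔɟɟɛdɪ]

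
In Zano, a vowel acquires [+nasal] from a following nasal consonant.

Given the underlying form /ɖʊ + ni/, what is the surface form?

[ɖʊ̃ni]

/ʊ/ sits next to the nasal /n/ and is therefore nasalised to [ʊ̃].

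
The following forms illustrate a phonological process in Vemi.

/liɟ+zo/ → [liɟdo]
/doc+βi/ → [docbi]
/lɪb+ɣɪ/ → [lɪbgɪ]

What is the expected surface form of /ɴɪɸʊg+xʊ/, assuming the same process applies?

The data show progressive manner assimilation: /z/ → [d] after /ɟ/; /β/ → [b] after /c/; /ɣ/ → [g] after /b/. In each pair only manner changes, matching the preceding consonant, while place and voice stay constant.
/x/ is a voiceless velar fricative. The preceding trigger /g/ is a stop, so /x/ must become a stop as well.
A voiceless velar stop is [k], so the surface segment is [k].

[ɴɪɸʊgkʊ]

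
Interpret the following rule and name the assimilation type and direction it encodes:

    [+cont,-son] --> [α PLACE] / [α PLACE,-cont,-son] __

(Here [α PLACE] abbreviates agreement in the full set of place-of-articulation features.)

The rule copies the place features (abbreviated [PLACE]) from the environment onto the target, so the assimilating feature is place.
Since the environment is written before the underscore, the trigger precedes the target; the direction is progressive.

progressive place assimilation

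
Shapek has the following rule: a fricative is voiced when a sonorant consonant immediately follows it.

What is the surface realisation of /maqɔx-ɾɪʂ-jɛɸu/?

/x/ is a voiceless velar fricative. The following trigger /ɾ/ is voiced, so /x/ must become voiced as well.
Changing only its voicing to voiced gives [ɣ] — the voiced velar fricative.
At the second juncture, /ʂ/ likewise becomes [ʐ] adjacent to /j/.

[maqɔɣɾɪʐjɛɸu]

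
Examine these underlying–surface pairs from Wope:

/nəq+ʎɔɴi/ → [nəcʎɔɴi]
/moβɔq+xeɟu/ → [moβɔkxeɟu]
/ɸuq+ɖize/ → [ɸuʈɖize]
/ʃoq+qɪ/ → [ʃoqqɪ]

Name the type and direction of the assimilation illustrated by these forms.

regressive place assimilation

Comparing underlying and surface forms, /q/ → [c] is the alternation; the neighbouring /ʎ/ is constant.
The change uvular → palatal matches the place of the following /ʎ/, identifying this as place assimilation.
Manner and voice are unchanged, so the assimilation is partial, not total.
The same holds elsewhere in the data: /q/ → [k] before /x/ (uvular → velar, matching velar); /q/ → [ʈ] before /ɖ/ (uvular → retroflex, matching retroflex) — only place changes, and always toward the following segment.
No alternation appears in [ʃoqqɪ]: there the adjacent consonants already agree in place (/q/ and /q/ are both uvular), so this form is consistent with the same rule.
Since the segment that changes precedes the conditioning segment, the assimilation is regressive.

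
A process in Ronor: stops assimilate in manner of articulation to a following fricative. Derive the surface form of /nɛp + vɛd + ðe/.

[nɛɸvɛzðe]

The rule targets /p/ (voiceless bilabial stop), which sits before the trigger /v/ (fricative).
A voiceless bilabial fricative is [ɸ], so the surface segment is [ɸ].
The same rule applies at the second boundary: /d/ → [z] next to /ð/.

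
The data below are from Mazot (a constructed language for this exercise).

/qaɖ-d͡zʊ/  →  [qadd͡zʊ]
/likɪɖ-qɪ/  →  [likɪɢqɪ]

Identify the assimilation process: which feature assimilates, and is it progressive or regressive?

The segment that alternates is /ɖ/, which surfaces as [d] when adjacent to /d͡z/.
/ɖ/ is retroflex while /d͡z/ is alveolar; the output [d] is alveolar, matching the trigger — so the feature that spreads is place.
Manner and voice are unchanged, so the assimilation is partial, not total.
The other alternating form patterns the same way: /ɖ/ → [ɢ] before /q/ (retroflex → uvular, matching uvular) — only place changes, and always toward the following segment.
Since the segment that changes precedes the conditioning segment, the assimilation is regressive.

regressive place assimilation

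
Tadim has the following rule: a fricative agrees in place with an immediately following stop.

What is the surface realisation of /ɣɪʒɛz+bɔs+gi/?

[ɣɪʒɛβbɔxgi]

The rule targets /z/ (voiced alveolar fricative), which sits before the trigger /b/ (bilabial).
Changing only its place to bilabial gives [β] — the voiced bilabial fricative.
At the second juncture, /s/ likewise becomes [x] adjacent to /g/.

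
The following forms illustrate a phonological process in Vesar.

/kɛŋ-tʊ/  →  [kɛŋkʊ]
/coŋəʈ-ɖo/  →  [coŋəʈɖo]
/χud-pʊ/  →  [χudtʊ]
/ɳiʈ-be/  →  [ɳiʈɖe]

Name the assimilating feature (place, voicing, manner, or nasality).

place

The segment that alternates is /t/, which surfaces as [k] when adjacent to /ŋ/.
The change alveolar → velar matches the place of the preceding /ŋ/, identifying this as place assimilation.
The same holds elsewhere in the data: /p/ → [t] after /d/ (bilabial → alveolar, matching alveolar); /b/ → [ɖ] after /ʈ/ (bilabial → retroflex, matching retroflex) — only place changes, and always toward the preceding segment.
Nothing changes in [coŋəʈɖo]: there the adjacent consonants already agree in place (/ɖ/ and /ʈ/ are both retroflex), so this form is consistent with the same rule.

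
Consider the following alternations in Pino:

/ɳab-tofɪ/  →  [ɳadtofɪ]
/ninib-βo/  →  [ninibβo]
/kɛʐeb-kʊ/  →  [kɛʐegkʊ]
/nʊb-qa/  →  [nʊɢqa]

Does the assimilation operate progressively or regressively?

Comparing underlying and surface forms, /b/ → [d] is the alternation; the neighbouring /t/ is constant.
The change bilabial → alveolar matches the place of the following /t/, identifying this as place assimilation.
The same holds elsewhere in the data: /b/ → [g] before /k/ (bilabial → velar, matching velar); /b/ → [ɢ] before /q/ (bilabial → uvular, matching uvular) — only place changes, and always toward the following segment.
Nothing changes in [ninibβo]: there the adjacent consonants already agree in place (/b/ and /β/ are both bilabial), so this form is consistent with the same rule.
The trigger is the following segment, so the direction is regressive (anticipatory).

regressive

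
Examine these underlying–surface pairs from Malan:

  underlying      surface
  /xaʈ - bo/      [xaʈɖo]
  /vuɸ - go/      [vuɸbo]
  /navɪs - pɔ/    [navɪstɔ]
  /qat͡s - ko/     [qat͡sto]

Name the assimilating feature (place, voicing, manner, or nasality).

place

Comparing underlying and surface forms, /b/ → [ɖ] is the alternation; the neighbouring /ʈ/ is constant.
The change bilabial → retroflex matches the place of the preceding /ʈ/, identifying this as place assimilation.
The other alternating forms pattern the same way: /g/ → [b] after /ɸ/ (velar → bilabial, matching bilabial); /p/ → [t] after /s/ (bilabial → alveolar, matching alveolar); /k/ → [t] after /t͡s/ (velar → alveolar, matching alveolar) — only place changes, and always toward the preceding segment.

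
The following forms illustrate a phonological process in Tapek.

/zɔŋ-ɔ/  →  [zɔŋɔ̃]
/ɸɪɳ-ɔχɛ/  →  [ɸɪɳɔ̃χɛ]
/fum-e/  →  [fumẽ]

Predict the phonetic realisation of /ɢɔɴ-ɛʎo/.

The data show progressive nasality assimilation (vowel nasalisation): /ɔ/ → [ɔ̃] after /ŋ/; /ɔ/ → [ɔ̃] after /ɳ/; /e/ → [ẽ] after /m/ — a vowel is nasalised by an immediately preceding nasal consonant.
The vowel /ɛ/ is adjacent to the preceding nasal /ɴ/, so it acquires [+nasal] and surfaces as [ɛ̃].

[ɢɔɴɛ̃ʎo]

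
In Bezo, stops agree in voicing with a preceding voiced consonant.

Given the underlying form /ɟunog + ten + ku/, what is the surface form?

[ɟunogdengu]

The rule targets /t/ (voiceless alveolar stop), which sits after the trigger /g/ (voiced).
Changing only its voicing to voiced gives [d] — the voiced alveolar stop.
The same rule applies at the second boundary: /k/ → [g] next to /n/.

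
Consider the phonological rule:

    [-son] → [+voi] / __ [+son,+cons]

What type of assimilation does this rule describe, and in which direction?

regressive voicing assimilation

The structural change is [+voi], and the conditioning segment [+son,+cons] (a sonorant consonant) is itself voiced, so the target comes to share the voicing of its neighbour — voicing assimilation.
Since the environment is written after the underscore, the trigger follows the target; the direction is regressive.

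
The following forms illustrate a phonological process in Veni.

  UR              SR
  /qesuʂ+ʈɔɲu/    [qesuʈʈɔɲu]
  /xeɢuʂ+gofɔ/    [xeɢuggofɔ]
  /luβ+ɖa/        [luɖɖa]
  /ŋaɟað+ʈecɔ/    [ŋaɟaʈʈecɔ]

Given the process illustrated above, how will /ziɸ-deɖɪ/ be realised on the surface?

The data show regressive total assimilation (/ʂ/ → [ʈ] before /ʈ/; /ʂ/ → [g] before /g/; /β/ → [ɖ] before /ɖ/; /ð/ → [ʈ] before /ʈ/): in every case the target segment becomes identical to its following neighbour, copying more than a single feature.
/ɸ/ is the segment targeted by the rule; it sits immediately before /d/, so it assimilates completely and surfaces as [d].

[ziddeɖɪ]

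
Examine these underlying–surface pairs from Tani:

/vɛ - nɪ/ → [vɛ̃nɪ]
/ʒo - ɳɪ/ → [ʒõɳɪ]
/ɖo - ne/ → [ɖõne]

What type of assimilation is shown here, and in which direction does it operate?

regressive nasality assimilation (vowel nasalisation)

The vowel /ɛ/ surfaces as nasalised [ɛ̃] next to the following nasal /n/ — it has acquired the [+nasal] feature of its neighbour.
Likewise in the remaining data: /o/ → [õ] before /ɳ/; /o/ → [õ] before /n/ — each time a vowel is nasalised next to a following nasal.
Because the conditioning nasal is to the right of the vowel that changes, the process is regressive (anticipatory).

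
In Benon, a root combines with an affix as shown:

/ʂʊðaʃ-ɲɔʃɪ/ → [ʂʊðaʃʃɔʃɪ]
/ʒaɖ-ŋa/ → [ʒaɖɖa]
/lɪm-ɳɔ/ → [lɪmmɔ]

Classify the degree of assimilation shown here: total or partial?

Underlying /ɲ/ is realised as [ʃ] next to /ʃ/; /ʃ/ itself does not change.
The output [ʃ] is identical to the trigger /ʃ/ — every feature (place, manner, voicing) has been copied — so this is total assimilation.
The remaining alternations confirm this: /ŋ/ → [ɖ] after /ɖ/; /ɳ/ → [m] after /m/ — in each case the output is a copy of the preceding consonant.

total assimilation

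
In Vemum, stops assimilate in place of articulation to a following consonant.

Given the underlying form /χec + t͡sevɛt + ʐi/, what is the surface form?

[χett͡sevɛʈʐi]

/c/ is a voiceless palatal stop. The following trigger /t͡s/ is alveolar, so /c/ must become alveolar as well.
A voiceless alveolar stop is [t], so the surface segment is [t].
At the second juncture, /t/ likewise becomes [ʈ] adjacent to /ʐ/.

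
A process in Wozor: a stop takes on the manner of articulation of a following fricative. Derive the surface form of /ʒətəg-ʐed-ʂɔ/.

The rule targets /g/ (voiced velar stop), which sits before the trigger /ʐ/ (fricative).
The voiced velar fricative is [ɣ], so /g/ → [ɣ].
At the second juncture, /d/ likewise becomes [z] adjacent to /ʂ/.

[ʒətəɣʐezʂɔ]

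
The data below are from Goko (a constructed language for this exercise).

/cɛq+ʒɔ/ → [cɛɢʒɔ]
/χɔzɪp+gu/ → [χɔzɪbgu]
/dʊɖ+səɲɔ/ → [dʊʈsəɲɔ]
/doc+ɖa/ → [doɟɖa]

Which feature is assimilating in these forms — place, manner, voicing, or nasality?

voicing

Comparing underlying and surface forms, /q/ → [ɢ] is the alternation; the neighbouring /ʒ/ is constant.
The change voiceless → voiced matches the voicing of the following /ʒ/, identifying this as voicing assimilation.
The other alternating forms pattern the same way: /p/ → [b] before /g/ (voiceless → voiced, matching voiced); /ɖ/ → [ʈ] before /s/ (voiced → voiceless, matching voiceless); /c/ → [ɟ] before /ɖ/ (voiceless → voiced, matching voiced) — only voicing changes, and always toward the following segment.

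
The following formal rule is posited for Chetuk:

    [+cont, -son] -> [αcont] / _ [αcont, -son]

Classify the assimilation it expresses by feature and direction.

regressive manner assimilation

The rule copies [cont] (continuancy) from the environment onto the target fricatives; since [±cont] encodes the stop/fricative manner contrast, the assimilating dimension is manner.
Since the environment is written after the underscore, the trigger follows the target; the direction is regressive.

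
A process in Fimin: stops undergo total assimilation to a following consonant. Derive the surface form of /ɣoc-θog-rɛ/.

/c/ is the segment targeted by the rule; it sits immediately before /θ/, so it assimilates completely and surfaces as [θ].
At the second juncture, /g/ likewise becomes [r] adjacent to /r/.

[ɣoθθorrɛ]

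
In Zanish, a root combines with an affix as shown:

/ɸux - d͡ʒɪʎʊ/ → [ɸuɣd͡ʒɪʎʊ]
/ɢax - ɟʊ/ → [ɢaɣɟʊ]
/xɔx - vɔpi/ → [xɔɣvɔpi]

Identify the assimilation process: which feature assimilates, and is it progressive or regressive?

regressive voicing assimilation

The segment that alternates is /x/, which surfaces as [ɣ] when adjacent to /d͡ʒ/.
/x/ is voiceless while /d͡ʒ/ is voiced; the output [ɣ] is voiced, matching the trigger — so the feature that spreads is voicing.
Place and manner are unchanged, so the assimilation is partial, not total.
The other alternating forms pattern the same way: /x/ → [ɣ] before /ɟ/ (voiceless → voiced, matching voiced); /x/ → [ɣ] before /v/ (voiceless → voiced, matching voiced) — only voicing changes, and always toward the following segment.
The trigger is the following segment, so the direction is regressive (anticipatory).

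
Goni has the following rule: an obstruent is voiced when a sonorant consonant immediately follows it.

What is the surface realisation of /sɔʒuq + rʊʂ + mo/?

The rule targets /q/ (voiceless uvular stop), which sits before the trigger /r/ (voiced).
A voiced uvular stop is [ɢ], so the surface segment is [ɢ].
At the second juncture, /ʂ/ likewise becomes [ʐ] adjacent to /m/.

[sɔʒuɢrʊʐmo]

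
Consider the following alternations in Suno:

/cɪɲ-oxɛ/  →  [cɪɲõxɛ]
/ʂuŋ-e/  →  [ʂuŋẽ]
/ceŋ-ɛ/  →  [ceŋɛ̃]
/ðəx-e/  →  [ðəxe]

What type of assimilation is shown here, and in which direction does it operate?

progressive nasality assimilation (vowel nasalisation)

The vowel /o/ surfaces as nasalised [õ] next to the preceding nasal /ɲ/ — it has acquired the [+nasal] feature of its neighbour.
The other forms show the same pattern: /e/ → [ẽ] after /ŋ/; /ɛ/ → [ɛ̃] after /ŋ/ — each time a vowel is nasalised next to a preceding nasal.
No change occurs in [ðəxe] because the vowel at the boundary is adjacent to an oral consonant, not a nasal (/e/ next to /x/).
Because the conditioning nasal is to the left of the vowel that changes, the process is progressive (perseverative).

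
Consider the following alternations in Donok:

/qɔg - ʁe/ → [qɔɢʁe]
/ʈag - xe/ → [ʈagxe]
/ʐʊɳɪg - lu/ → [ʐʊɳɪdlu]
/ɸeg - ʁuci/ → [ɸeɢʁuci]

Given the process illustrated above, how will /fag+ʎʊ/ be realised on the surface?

[faɟʎʊ]

The data show regressive place assimilation: /g/ → [ɢ] before /ʁ/; /g/ → [d] before /l/. In each pair only place changes, matching the following consonant, while manner and voice stay constant.
No alternation appears in [ʈagxe]: there the adjacent consonants already agree in place (/g/ and /x/ are both velar), so this form is consistent with the same rule.
The rule targets /g/ (voiced velar stop), which sits before the trigger /ʎ/ (palatal).
The voiced palatal stop is [ɟ], so /g/ → [ɟ].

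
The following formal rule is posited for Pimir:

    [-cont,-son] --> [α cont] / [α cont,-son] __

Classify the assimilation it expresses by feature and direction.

progressive manner assimilation

The shared variable α links the value of [cont] on the target to that of the neighbouring obstruent. [cont] distinguishes stops from fricatives — a manner-of-articulation feature — so this is manner assimilation.
The conditioning segment sits to the left of the focus bar, meaning the trigger precedes the segment that changes — progressive assimilation.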